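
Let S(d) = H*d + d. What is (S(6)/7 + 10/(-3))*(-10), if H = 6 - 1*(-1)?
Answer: -740/21 ≈ -35.238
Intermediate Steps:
H = 7 (H = 6 + 1 = 7)
S(d) = 8*d (S(d) = 7*d + d = 8*d)
(S(6)/7 + 10/(-3))*(-10) = ((8*6)/7 + 10/(-3))*(-10) = (48*(1/7) + 10*(-1/3))*(-10) = (48/7 - 10/3)*(-10) = (74/21)*(-10) = -740/21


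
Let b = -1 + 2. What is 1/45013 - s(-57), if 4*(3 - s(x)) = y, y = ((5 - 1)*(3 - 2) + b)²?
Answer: 585173/180052 ≈ 3.2500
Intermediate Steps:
b = 1
y = 25 (y = ((5 - 1)*(3 - 2) + 1)² = (4*1 + 1)² = (4 + 1)² = 5² = 25)
s(x) = -13/4 (s(x) = 3 - ¼*25 = 3 - 25/4 = -13/4)
1/45013 - s(-57) = 1/45013 - 1*(-13/4) = 1/45013 + 13/4 = 585173/180052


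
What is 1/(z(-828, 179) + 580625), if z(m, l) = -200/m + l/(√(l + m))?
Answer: 16146607922775/9375128126681000434 + 7669971*I*√649/9375128126681000434 ≈ 1.7223e-6 + 2.0842e-11*I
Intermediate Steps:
z(m, l) = -200/m + l/√(l + m)
1/(z(-828, 179) + 580625) = 1/((-200/(-828) + 179/√(179 - 828)) + 580625) = 1/((-200*(-1/828) + 179/√(-649)) + 580625) = 1/((50/207 + 179*(-I*√649/649)) + 580625) = 1/((50/207 - 179*I*√649/649) + 580625) = 1/(120189425/207 - 179*I*√649/649)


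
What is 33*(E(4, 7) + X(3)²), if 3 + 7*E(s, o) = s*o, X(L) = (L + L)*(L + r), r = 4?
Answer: 408309/7 ≈ 58330.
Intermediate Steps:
X(L) = 2*L*(4 + L) (X(L) = (L + L)*(L + 4) = (2*L)*(4 + L) = 2*L*(4 + L))
E(s, o) = -3/7 + o*s/7 (E(s, o) = -3/7 + (s*o)/7 = -3/7 + (o*s)/7 = -3/7 + o*s/7)
33*(E(4, 7) + X(3)²) = 33*((-3/7 + (⅐)*7*4) + (2*3*(4 + 3))²) = 33*((-3/7 + 4) + (2*3*7)²) = 33*(25/7 + 42²) = 33*(25/7 + 1764) = 33*(12373/7) = 408309/7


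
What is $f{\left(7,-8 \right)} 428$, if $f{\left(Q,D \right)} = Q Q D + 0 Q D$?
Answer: $-167776$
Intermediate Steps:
$f{\left(Q,D \right)} = D Q^{2}$ ($f{\left(Q,D \right)} = Q^{2} D + 0 D = D Q^{2} + 0 = D Q^{2}$)
$f{\left(7,-8 \right)} 428 = - 8 \cdot 7^{2} \cdot 428 = \left(-8\right) 49 \cdot 428 = \left(-392\right) 428 = -167776$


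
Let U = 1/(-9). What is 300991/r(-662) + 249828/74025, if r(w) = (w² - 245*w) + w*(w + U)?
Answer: 845370247189/230680751700 ≈ 3.6647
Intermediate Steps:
U = -⅑ ≈ -0.11111
r(w) = w² - 245*w + w*(-⅑ + w) (r(w) = (w² - 245*w) + w*(w - ⅑) = (w² - 245*w) + w*(-⅑ + w) = w² - 245*w + w*(-⅑ + w))
300991/r(-662) + 249828/74025 = 300991/(((2/9)*(-662)*(-1103 + 9*(-662)))) + 249828/74025 = 300991/(((2/9)*(-662)*(-1103 - 5958))) + 249828*(1/74025) = 300991/(((2/9)*(-662)*(-7061))) + 83276/24675 = 300991/(9348764/9) + 83276/24675 = 300991*(9/9348764) + 83276/24675 = 2708919/9348764 + 83276/24675 = 845370247189/230680751700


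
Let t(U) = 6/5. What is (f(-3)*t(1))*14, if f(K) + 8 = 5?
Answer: -252/5 ≈ -50.400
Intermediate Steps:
f(K) = -3 (f(K) = -8 + 5 = -3)
t(U) = 6/5 (t(U) = 6*(1/5) = 6/5)
(f(-3)*t(1))*14 = -3*6/5*14 = -18/5*14 = -252/5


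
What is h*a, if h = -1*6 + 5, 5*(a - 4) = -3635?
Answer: 723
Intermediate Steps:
a = -723 (a = 4 + (⅕)*(-3635) = 4 - 727 = -723)
h = -1 (h = -6 + 5 = -1)
h*a = -1*(-723) = 723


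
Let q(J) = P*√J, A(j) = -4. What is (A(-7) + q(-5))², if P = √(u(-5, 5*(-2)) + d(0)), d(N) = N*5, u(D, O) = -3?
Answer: (4 + √15)² ≈ 61.984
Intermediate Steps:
d(N) = 5*N
P = I*√3 (P = √(-3 + 5*0) = √(-3 + 0) = √(-3) = I*√3 ≈ 1.732*I)
q(J) = I*√3*√J (q(J) = (I*√3)*√J = I*√3*√J)
(A(-7) + q(-5))² = (-4 + I*√3*√(-5))² = (-4 + I*√3*(I*√5))² = (-4 - √15)²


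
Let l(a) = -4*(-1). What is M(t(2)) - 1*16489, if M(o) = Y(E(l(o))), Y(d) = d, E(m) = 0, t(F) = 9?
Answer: -16489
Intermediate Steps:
l(a) = 4
M(o) = 0
M(t(2)) - 1*16489 = 0 - 1*16489 = 0 - 16489 = -16489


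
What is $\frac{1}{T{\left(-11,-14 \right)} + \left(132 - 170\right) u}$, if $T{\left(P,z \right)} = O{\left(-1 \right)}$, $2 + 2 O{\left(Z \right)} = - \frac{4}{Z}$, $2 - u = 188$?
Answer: $\frac{1}{7069} \approx 0.00014146$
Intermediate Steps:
$u = -186$ ($u = 2 - 188 = -186$)
$O{\left(Z \right)} = -1 - \frac{2}{Z}$ ($O{\left(Z \right)} = -1 + \frac{\left(-4\right) \frac{1}{Z}}{2} = -1 - \frac{2}{Z}$)
$T{\left(P,z \right)} = 1$ ($T{\left(P,z \right)} = \frac{-2 - -1}{-1} = - (-2 + 1) = \left(-1\right) \left(-1\right) = 1$)
$\frac{1}{T{\left(-11,-14 \right)} + \left(132 - 170\right) u} = \frac{1}{1 + \left(132 - 170\right) \left(-186\right)} = \frac{1}{1 - -7068} = \frac{1}{1 + 7068} = \frac{1}{7069}$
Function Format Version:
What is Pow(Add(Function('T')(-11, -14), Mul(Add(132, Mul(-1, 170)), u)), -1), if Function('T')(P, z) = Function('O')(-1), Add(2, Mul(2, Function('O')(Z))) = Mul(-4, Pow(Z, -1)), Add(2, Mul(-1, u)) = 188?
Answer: Rational(1, 7069) ≈ 0.00014146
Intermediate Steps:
u = -186 (u = Add(2, Mul(-1, 188)) = Add(2, -188) = -186)
Function('O')(Z) = Add(-1, Mul(-2, Pow(Z, -1))) (Function('O')(Z) = Add(-1, Mul(Rational(1, 2), Mul(-4, Pow(Z, -1)))) = Add(-1, Mul(-2, Pow(Z, -1))))
Function('T')(P, z) = 1 (Function('T')(P, z) = Mul(Pow(-1, -1), Add(-2, Mul(-1, -1))) = Mul(-1, Add(-2, 1)) = Mul(-1, -1) = 1)
Pow(Add(Function('T')(-11, -14), Mul(Add(132, Mul(-1, 170)), u)), -1) = Pow(Add(1, Mul(Add(132, Mul(-1, 170)), -186)), -1) = Pow(Add(1, Mul(Add(132, -170), -186)), -1) = Pow(Add(1, Mul(-38, -186)), -1) = Pow(Add(1, 7068), -1) = Pow(7069, -1) = Rational(1, 7069)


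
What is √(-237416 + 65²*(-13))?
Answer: I*√292341 ≈ 540.69*I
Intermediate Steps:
√(-237416 + 65²*(-13)) = √(-237416 + 4225*(-13)) = √(-237416 - 54925) = √(-292341) = I*√292341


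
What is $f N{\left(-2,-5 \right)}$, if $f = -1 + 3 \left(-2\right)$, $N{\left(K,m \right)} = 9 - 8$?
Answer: $-7$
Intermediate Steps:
$N{\left(K,m \right)} = 1$
$f = -7$ ($f = -1 - 6 = -7$)
$f N{\left(-2,-5 \right)} = \left(-7\right) 1 = -7$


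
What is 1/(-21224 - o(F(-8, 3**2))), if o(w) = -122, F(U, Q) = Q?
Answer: -1/21102 ≈ -4.7389e-5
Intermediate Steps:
1/(-21224 - o(F(-8, 3**2))) = 1/(-21224 - 1*(-122)) = 1/(-21224 + 122) = 1/(-21102) = -1/21102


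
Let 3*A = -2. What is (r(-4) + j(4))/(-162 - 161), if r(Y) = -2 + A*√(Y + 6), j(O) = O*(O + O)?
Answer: -30/323 + 2*√2/969 ≈ -0.089960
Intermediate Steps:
A = -⅔ (A = (⅓)*(-2) = -⅔ ≈ -0.66667)
j(O) = 2*O² (j(O) = O*(2*O) = 2*O²)
r(Y) = -2 - 2*√(6 + Y)/3 (r(Y) = -2 - 2*√(Y + 6)/3 = -2 - 2*√(6 + Y)/3)
(r(-4) + j(4))/(-162 - 161) = ((-2 - 2*√(6 - 4)/3) + 2*4²)/(-162 - 161) = ((-2 - 2*√2/3) + 2*16)/(-323) = ((-2 - 2*√2/3) + 32)*(-1/323) = (30 - 2*√2/3)*(-1/323) = -30/323 + 2*√2/969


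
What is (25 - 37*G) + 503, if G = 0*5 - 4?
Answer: 676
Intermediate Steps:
G = -4 (G = 0 - 4 = -4)
(25 - 37*G) + 503 = (25 - 37*(-4)) + 503 = (25 + 148) + 503 = 173 + 503 = 676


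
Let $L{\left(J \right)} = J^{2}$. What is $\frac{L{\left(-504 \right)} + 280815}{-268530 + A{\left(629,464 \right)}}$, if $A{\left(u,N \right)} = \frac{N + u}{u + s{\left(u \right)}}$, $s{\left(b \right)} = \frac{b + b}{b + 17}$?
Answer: $- \frac{6411554028}{3219116873} \approx -1.9917$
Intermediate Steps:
$s{\left(b \right)} = \frac{2 b}{17 + b}$
$A{\left(u,N \right)} = \frac{N + u}{u + \frac{2 u}{17 + u}}$
$\frac{L{\left(-504 \right)} + 280815}{-268530 + A{\left(629,464 \right)}} = \frac{\left(-504\right)^{2} + 280815}{-268530 + \frac{\left(17 + 629\right) \left(464 + 629\right)}{629 \left(19 + 629\right)}} = \frac{254016 + 280815}{-268530 + \frac{1}{629} \cdot \frac{1}{648} \cdot 646 \cdot 1093} = \frac{534831}{-268530 + \frac{1}{629} \cdot \frac{1}{648} \cdot 646 \cdot 1093} = \frac{534831}{-268530 + \frac{20767}{11988}} = \frac{534831}{- \frac{3219116873}{11988}} = 534831 \left(- \frac{11988}{3219116873}\right) = - \frac{6411554028}{3219116873}$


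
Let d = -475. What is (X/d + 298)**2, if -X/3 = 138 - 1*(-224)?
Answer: 20345028496/225625 ≈ 90172.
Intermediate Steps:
X = -1086 (X = -3*(138 - 1*(-224)) = -3*(138 + 224) = -3*362 = -1086)
(X/d + 298)**2 = (-1086/(-475) + 298)**2 = (-1086*(-1/475) + 298)**2 = (1086/475 + 298)**2 = (142636/475)**2 = 20345028496/225625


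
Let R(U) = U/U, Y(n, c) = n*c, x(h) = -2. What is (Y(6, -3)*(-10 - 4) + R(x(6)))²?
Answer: 64009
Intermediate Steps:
Y(n, c) = c*n
R(U) = 1
(Y(6, -3)*(-10 - 4) + R(x(6)))² = ((-3*6)*(-10 - 4) + 1)² = (-18*(-14) + 1)² = (252 + 1)² = 253² = 64009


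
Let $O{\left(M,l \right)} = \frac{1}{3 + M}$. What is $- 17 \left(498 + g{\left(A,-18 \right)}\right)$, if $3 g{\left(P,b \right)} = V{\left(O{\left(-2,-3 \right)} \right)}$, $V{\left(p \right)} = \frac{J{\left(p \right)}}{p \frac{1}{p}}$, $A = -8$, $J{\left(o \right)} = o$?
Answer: $- \frac{25415}{3} \approx -8471.7$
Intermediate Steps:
$V{\left(p \right)} = p$ ($V{\left(p \right)} = \frac{p}{p \frac{1}{p}} = \frac{p}{1} = p 1 = p$)
$g{\left(P,b \right)} = \frac{1}{3}$ ($g{\left(P,b \right)} = \frac{1}{3 \left(3 - 2\right)} = \frac{1}{3 \cdot 1} = \frac{1}{3} \cdot 1 = \frac{1}{3}$)
$- 17 \left(498 + g{\left(A,-18 \right)}\right) = - 17 \left(498 + \frac{1}{3}\right) = \left(-17\right) \frac{1495}{3} = - \frac{25415}{3}$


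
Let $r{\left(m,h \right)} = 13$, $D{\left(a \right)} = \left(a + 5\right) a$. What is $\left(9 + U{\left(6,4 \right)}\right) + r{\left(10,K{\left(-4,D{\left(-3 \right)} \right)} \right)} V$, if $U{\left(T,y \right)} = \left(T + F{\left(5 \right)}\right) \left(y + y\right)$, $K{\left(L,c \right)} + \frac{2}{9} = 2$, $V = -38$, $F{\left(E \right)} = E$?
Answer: $-397$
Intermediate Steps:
$D{\left(a \right)} = a \left(5 + a\right)$ ($D{\left(a \right)} = \left(5 + a\right) a = a \left(5 + a\right)$)
$K{\left(L,c \right)} = \frac{16}{9}$ ($K{\left(L,c \right)} = - \frac{2}{9} + 2 = \frac{16}{9}$)
$U{\left(T,y \right)} = 2 y \left(5 + T\right)$ ($U{\left(T,y \right)} = \left(T + 5\right) \left(y + y\right) = \left(5 + T\right) 2 y = 2 y \left(5 + T\right)$)
$\left(9 + U{\left(6,4 \right)}\right) + r{\left(10,K{\left(-4,D{\left(-3 \right)} \right)} \right)} V = \left(9 + 2 \cdot 4 \left(5 + 6\right)\right) + 13 \left(-38\right) = \left(9 + 2 \cdot 4 \cdot 11\right) - 494 = \left(9 + 88\right) - 494 = 97 - 494 = -397$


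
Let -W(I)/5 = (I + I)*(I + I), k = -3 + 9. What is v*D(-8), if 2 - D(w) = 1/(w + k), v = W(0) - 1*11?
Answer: -55/2 ≈ -27.500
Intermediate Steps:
k = 6
W(I) = -20*I**2 (W(I) = -5*(I + I)*(I + I) = -5*2*I*2*I = -20*I**2)
v = -11 (v = -20*0**2 - 1*11 = -20*0 - 11 = 0 - 11 = -11)
D(w) = 2 - 1/(6 + w) (D(w) = 2 - 1/(w + 6) = 2 - 1/(6 + w))
v*D(-8) = -11*(11 + 2*(-8))/(6 - 8) = -11*(11 - 16)/(-2) = -(-11)*(-5)/2 = -11*5/2 = -55/2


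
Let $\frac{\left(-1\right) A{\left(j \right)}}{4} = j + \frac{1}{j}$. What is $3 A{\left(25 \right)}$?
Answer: $- \frac{7512}{25} \approx -300.48$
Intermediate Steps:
$A{\left(j \right)} = - 4 j - \frac{4}{j}$ ($A{\left(j \right)} = - 4 \left(j + \frac{1}{j}\right) = - 4 j - \frac{4}{j}$)
$3 A{\left(25 \right)} = 3 \left(\left(-4\right) 25 - \frac{4}{25}\right) = 3 \left(-100 - \frac{4}{25}\right) = 3 \left(- \frac{2504}{25}\right) = - \frac{7512}{25}$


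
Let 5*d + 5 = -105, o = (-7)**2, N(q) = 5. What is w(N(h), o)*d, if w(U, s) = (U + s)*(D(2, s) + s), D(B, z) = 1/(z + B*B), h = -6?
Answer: -3086424/53 ≈ -58234.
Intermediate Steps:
D(B, z) = 1/(z + B**2)
o = 49
d = -22 (d = -1 + (1/5)*(-105) = -1 - 21 = -22)
w(U, s) = (U + s)*(s + 1/(4 + s)) (w(U, s) = (U + s)*(1/(s + 2**2) + s) = (U + s)*(1/(s + 4) + s) = (U + s)*(1/(4 + s) + s) = (U + s)*(s + 1/(4 + s)))
w(N(h), o)*d = ((5 + 49 + 49*(4 + 49)*(5 + 49))/(4 + 49))*(-22) = ((5 + 49 + 49*53*54)/53)*(-22) = ((5 + 49 + 140238)/53)*(-22) = ((1/53)*140292)*(-22) = (140292/53)*(-22) = -3086424/53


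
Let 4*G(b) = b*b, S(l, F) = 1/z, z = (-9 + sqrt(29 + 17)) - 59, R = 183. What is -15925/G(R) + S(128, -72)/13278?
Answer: -107558723557/56546812791 - sqrt(46)/60786684 ≈ -1.9021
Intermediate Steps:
z = -68 + sqrt(46) (z = (-9 + sqrt(46)) - 59 = -68 + sqrt(46) ≈ -61.218)
S(l, F) = 1/(-68 + sqrt(46))
G(b) = b**2/4 (G(b) = (b*b)/4 = b**2/4)
-15925/G(R) + S(128, -72)/13278 = -15925/((1/4)*183**2) + (-34/2289 - sqrt(46)/4578)/13278 = -15925/((1/4)*33489) + (-34/2289 - sqrt(46)/4578)*(1/13278) = -15925/33489/4 + (-17/15196671 - sqrt(46)/60786684) = -15925*4/33489 + (-17/15196671 - sqrt(46)/60786684) = -63700/33489 + (-17/15196671 - sqrt(46)/60786684) = -107558723557/56546812791 - sqrt(46)/60786684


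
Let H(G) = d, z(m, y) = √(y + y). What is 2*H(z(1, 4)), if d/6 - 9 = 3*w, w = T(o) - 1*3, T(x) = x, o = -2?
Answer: -72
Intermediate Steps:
w = -5 (w = -2 - 1*3 = -2 - 3 = -5)
d = -36 (d = 54 + 6*(3*(-5)) = 54 + 6*(-15) = 54 - 90 = -36)
z(m, y) = √2*√y (z(m, y) = √(2*y) = √2*√y)
H(G) = -36
2*H(z(1, 4)) = 2*(-36) = -72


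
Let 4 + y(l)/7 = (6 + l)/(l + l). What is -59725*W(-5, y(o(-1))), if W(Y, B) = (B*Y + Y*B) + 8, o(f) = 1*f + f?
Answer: -21381550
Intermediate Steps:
o(f) = 2*f (o(f) = f + f = 2*f)
y(l) = -28 + 7*(6 + l)/(2*l) (y(l) = -28 + 7*((6 + l)/(l + l)) = -28 + 7*((6 + l)/((2*l))) = -28 + 7*((6 + l)*(1/(2*l))) = -28 + 7*((6 + l)/(2*l)) = -28 + 7*(6 + l)/(2*l))
W(Y, B) = 8 + 2*B*Y (W(Y, B) = (B*Y + B*Y) + 8 = 2*B*Y + 8 = 8 + 2*B*Y)
-59725*W(-5, y(o(-1))) = -59725*(8 + 2*(-49/2 + 21/((2*(-1))))*(-5)) = -59725*(8 + 2*(-49/2 + 21/(-2))*(-5)) = -59725*(8 + 2*(-49/2 + 21*(-½))*(-5)) = -59725*(8 + 2*(-49/2 - 21/2)*(-5)) = -59725*(8 + 2*(-35)*(-5)) = -59725*(8 + 350) = -59725*358 = -21381550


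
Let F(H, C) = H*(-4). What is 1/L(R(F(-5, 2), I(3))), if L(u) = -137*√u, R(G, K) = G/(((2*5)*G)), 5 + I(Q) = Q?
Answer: -√10/137 ≈ -0.023082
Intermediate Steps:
F(H, C) = -4*H
I(Q) = -5 + Q
R(G, K) = ⅒ (R(G, K) = G/((10*G)) = G*(1/(10*G)) = ⅒)
1/L(R(F(-5, 2), I(3))) = 1/(-137*√10/10) = -√10/137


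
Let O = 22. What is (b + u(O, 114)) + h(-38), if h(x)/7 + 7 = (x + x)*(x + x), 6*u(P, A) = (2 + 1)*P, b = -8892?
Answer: 31502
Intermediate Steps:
u(P, A) = P/2 (u(P, A) = ((2 + 1)*P)/6 = (3*P)/6 = P/2)
h(x) = -49 + 28*x² (h(x) = -49 + 7*((x + x)*(x + x)) = -49 + 7*((2*x)*(2*x)) = -49 + 7*(4*x²) = -49 + 28*x²)
(b + u(O, 114)) + h(-38) = (-8892 + (½)*22) + (-49 + 28*(-38)²) = (-8892 + 11) + (-49 + 28*1444) = -8881 + (-49 + 40432) = -8881 + 40383 = 31502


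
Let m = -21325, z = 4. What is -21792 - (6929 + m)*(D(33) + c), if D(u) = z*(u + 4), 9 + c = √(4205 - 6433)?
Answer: 1979252 + 28792*I*√557 ≈ 1.9793e+6 + 6.7952e+5*I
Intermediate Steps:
c = -9 + 2*I*√557 (c = -9 + √(4205 - 6433) = -9 + √(-2228) = -9 + 2*I*√557 ≈ -9.0 + 47.202*I)
D(u) = 16 + 4*u (D(u) = 4*(u + 4) = 4*(4 + u) = 16 + 4*u)
-21792 - (6929 + m)*(D(33) + c) = -21792 - (6929 - 21325)*((16 + 4*33) + (-9 + 2*I*√557)) = -21792 - (-14396)*((16 + 132) + (-9 + 2*I*√557)) = -21792 - (-14396)*(148 + (-9 + 2*I*√557)) = -21792 - (-14396)*(139 + 2*I*√557) = -21792 - (-2001044 - 28792*I*√557) = -21792 + (2001044 + 28792*I*√557) = 1979252 + 28792*I*√557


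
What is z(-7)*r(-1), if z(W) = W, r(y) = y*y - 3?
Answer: 14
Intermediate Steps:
r(y) = -3 + y² (r(y) = y² - 3 = -3 + y²)
z(-7)*r(-1) = -7*(-3 + (-1)²) = -7*(-3 + 1) = -7*(-2) = 14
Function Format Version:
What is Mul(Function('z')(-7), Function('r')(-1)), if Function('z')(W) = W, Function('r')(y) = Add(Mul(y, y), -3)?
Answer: 14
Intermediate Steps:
Function('r')(y) = Add(-3, Pow(y, 2)) (Function('r')(y) = Add(Pow(y, 2), -3) = Add(-3, Pow(y, 2)))
Mul(Function('z')(-7), Function('r')(-1)) = Mul(-7, Add(-3, Pow(-1, 2))) = Mul(-7, Add(-3, 1)) = Mul(-7, -2) = 14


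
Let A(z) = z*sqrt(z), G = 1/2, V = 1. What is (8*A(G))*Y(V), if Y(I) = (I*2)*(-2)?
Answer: -8*sqrt(2) ≈ -11.314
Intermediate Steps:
G = 1/2 ≈ 0.50000
A(z) = z**(3/2)
Y(I) = -4*I (Y(I) = (2*I)*(-2) = -4*I)
(8*A(G))*Y(V) = (8*(1/2)**(3/2))*(-4*1) = (8*(sqrt(2)/4))*(-4) = (2*sqrt(2))*(-4) = -8*sqrt(2)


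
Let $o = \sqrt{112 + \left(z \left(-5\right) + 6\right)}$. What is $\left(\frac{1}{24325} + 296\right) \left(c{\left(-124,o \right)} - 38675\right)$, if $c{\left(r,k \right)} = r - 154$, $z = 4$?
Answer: $- \frac{280469429553}{24325} \approx -1.153 \cdot 10^{7}$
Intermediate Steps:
$o = 7 \sqrt{2}$ ($o = \sqrt{112 + \left(4 \left(-5\right) + 6\right)} = \sqrt{112 + \left(-20 + 6\right)} = \sqrt{112 - 14} = \sqrt{98} = 7 \sqrt{2} \approx 9.8995$)
$c{\left(r,k \right)} = -154 + r$
$\left(\frac{1}{24325} + 296\right) \left(c{\left(-124,o \right)} - 38675\right) = \left(\frac{1}{24325} + 296\right) \left(\left(-154 - 124\right) - 38675\right) = \left(\frac{1}{24325} + 296\right) \left(-278 - 38675\right) = \frac{7200201}{24325} \left(-38953\right) = - \frac{280469429553}{24325}$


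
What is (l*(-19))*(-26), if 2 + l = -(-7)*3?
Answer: 9386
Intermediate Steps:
l = 19 (l = -2 - (-7)*3 = -2 - 7*(-3) = -2 + 21 = 19)
(l*(-19))*(-26) = (19*(-19))*(-26) = -361*(-26) = 9386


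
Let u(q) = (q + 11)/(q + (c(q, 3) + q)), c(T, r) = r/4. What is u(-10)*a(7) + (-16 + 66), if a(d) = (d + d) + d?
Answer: 538/11 ≈ 48.909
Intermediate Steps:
c(T, r) = r/4 (c(T, r) = r*(1/4) = r/4)
u(q) = (11 + q)/(3/4 + 2*q) (u(q) = (q + 11)/(q + ((1/4)*3 + q)) = (11 + q)/(q + (3/4 + q)) = (11 + q)/(3/4 + 2*q))
a(d) = 3*d (a(d) = 2*d + d = 3*d)
u(-10)*a(7) + (-16 + 66) = (4*(11 - 10)/(3 + 8*(-10)))*(3*7) + (-16 + 66) = (4*1/(3 - 80))*21 + 50 = (4*1/(-77))*21 + 50 = (4*(-1/77)*1)*21 + 50 = -4/77*21 + 50 = -12/11 + 50 = 538/11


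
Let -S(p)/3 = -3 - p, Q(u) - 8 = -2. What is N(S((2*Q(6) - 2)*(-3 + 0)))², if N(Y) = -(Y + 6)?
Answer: 5625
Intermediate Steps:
Q(u) = 6 (Q(u) = 8 - 2 = 6)
S(p) = 9 + 3*p (S(p) = -3*(-3 - p) = 9 + 3*p)
N(Y) = -6 - Y (N(Y) = -(6 + Y) = -6 - Y)
N(S((2*Q(6) - 2)*(-3 + 0)))² = (-6 - (9 + 3*((2*6 - 2)*(-3 + 0))))² = (-6 - (9 + 3*((12 - 2)*(-3))))² = (-6 - (9 + 3*(10*(-3))))² = (-6 - (9 + 3*(-30)))² = (-6 - (9 - 90))² = (-6 - 1*(-81))² = (-6 + 81)² = 75² = 5625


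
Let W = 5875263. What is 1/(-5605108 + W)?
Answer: 1/270155 ≈ 3.7016e-6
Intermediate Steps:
1/(-5605108 + W) = 1/(-5605108 + 5875263) = 1/270155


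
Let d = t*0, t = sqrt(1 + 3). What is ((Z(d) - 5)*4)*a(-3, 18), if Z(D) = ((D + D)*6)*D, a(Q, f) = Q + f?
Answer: -300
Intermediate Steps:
t = 2 (t = sqrt(4) = 2)
d = 0 (d = 2*0 = 0)
Z(D) = 12*D**2 (Z(D) = ((2*D)*6)*D = (12*D)*D = 12*D**2)
((Z(d) - 5)*4)*a(-3, 18) = ((12*0**2 - 5)*4)*(-3 + 18) = ((12*0 - 5)*4)*15 = ((0 - 5)*4)*15 = -5*4*15 = -20*15 = -300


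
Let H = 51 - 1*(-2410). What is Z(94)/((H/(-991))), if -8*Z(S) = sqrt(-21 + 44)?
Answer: 991*sqrt(23)/19688 ≈ 0.24140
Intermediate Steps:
H = 2461 (H = 51 + 2410 = 2461)
Z(S) = -sqrt(23)/8 (Z(S) = -sqrt(-21 + 44)/8 = -sqrt(23)/8)
Z(94)/((H/(-991))) = (-sqrt(23)/8)/((2461/(-991))) = (-sqrt(23)/8)/((2461*(-1/991))) = (-sqrt(23)/8)/(-2461/991) = -sqrt(23)/8*(-991/2461) = 991*sqrt(23)/19688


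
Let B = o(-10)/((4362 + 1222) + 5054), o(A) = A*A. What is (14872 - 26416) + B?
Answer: -61402486/5319 ≈ -11544.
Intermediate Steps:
o(A) = A²
B = 50/5319 (B = (-10)²/((4362 + 1222) + 5054) = 100/(5584 + 5054) = 100/10638 = 100*(1/10638) = 50/5319 ≈ 0.0094003)
(14872 - 26416) + B = (14872 - 26416) + 50/5319 = -11544 + 50/5319 = -61402486/5319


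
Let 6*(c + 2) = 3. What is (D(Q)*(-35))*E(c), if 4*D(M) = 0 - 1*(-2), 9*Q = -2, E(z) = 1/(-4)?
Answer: 35/8 ≈ 4.3750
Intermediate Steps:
c = -3/2 (c = -2 + (⅙)*3 = -2 + ½ = -3/2 ≈ -1.5000)
E(z) = -¼
Q = -2/9 (Q = (⅑)*(-2) = -2/9 ≈ -0.22222)
D(M) = ½ (D(M) = (0 - 1*(-2))/4 = (0 + 2)/4 = (¼)*2 = ½)
(D(Q)*(-35))*E(c) = ((½)*(-35))*(-¼) = -35/2*(-¼) = 35/8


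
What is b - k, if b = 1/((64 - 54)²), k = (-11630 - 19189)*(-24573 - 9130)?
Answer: -103869275699/100 ≈ -1.0387e+9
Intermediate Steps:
k = 1038692757 (k = -30819*(-33703) = 1038692757)
b = 1/100 (b = 1/(10²) = 1/100 ≈ 0.010000)
b - k = 1/100 - 1*1038692757 = 1/100 - 1038692757 = -103869275699/100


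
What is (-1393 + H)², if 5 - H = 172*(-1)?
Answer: 1478656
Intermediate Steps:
H = 177 (H = 5 - 172*(-1) = 5 - 1*(-172) = 5 + 172 = 177)
(-1393 + H)² = (-1393 + 177)² = (-1216)² = 1478656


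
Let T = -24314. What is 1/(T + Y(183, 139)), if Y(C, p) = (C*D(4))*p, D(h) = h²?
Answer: 1/382678 ≈ 2.6132e-6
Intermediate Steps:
Y(C, p) = 16*C*p (Y(C, p) = (C*4²)*p = (C*16)*p = (16*C)*p = 16*C*p)
1/(T + Y(183, 139)) = 1/(-24314 + 16*183*139) = 1/(-24314 + 406992) = 1/382678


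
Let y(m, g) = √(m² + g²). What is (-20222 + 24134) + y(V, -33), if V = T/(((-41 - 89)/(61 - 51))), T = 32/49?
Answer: 3912 + √441883465/637 ≈ 3945.0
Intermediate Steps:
T = 32/49 (T = 32*(1/49) = 32/49 ≈ 0.65306)
V = -32/637 (V = 32/(49*(((-41 - 89)/(61 - 51)))) = 32/(49*((-130/10))) = 32/(49*((-130*⅒))) = (32/49)/(-13) = (32/49)*(-1/13) = -32/637 ≈ -0.050235)
y(m, g) = √(g² + m²)
(-20222 + 24134) + y(V, -33) = (-20222 + 24134) + √((-33)² + (-32/637)²) = 3912 + √(1089 + 1024/405769) = 3912 + √(441883465/405769) = 3912 + √441883465/637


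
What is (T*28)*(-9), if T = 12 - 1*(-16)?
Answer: -7056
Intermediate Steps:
T = 28 (T = 12 + 16 = 28)
(T*28)*(-9) = (28*28)*(-9) = 784*(-9) = -7056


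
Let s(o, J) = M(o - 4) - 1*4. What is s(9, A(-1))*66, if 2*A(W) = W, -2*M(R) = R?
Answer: -429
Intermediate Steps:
M(R) = -R/2
A(W) = W/2
s(o, J) = -2 - o/2 (s(o, J) = -(o - 4)/2 - 1*4 = -(-4 + o)/2 - 4 = (2 - o/2) - 4 = -2 - o/2)
s(9, A(-1))*66 = (-2 - ½*9)*66 = (-2 - 9/2)*66 = -13/2*66 = -429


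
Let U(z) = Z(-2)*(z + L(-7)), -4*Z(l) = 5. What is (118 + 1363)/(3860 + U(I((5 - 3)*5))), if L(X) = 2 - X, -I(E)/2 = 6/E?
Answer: 5924/15401 ≈ 0.38465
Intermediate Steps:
Z(l) = -5/4 (Z(l) = -1/4*5 = -5/4)
I(E) = -12/E
U(z) = -45/4 - 5*z/4 (U(z) = -5*(z + (2 - 1*(-7)))/4 = -5*(z + (2 + 7))/4 = -5*(z + 9)/4 = -5*(9 + z)/4 = -45/4 - 5*z/4)
(118 + 1363)/(3860 + U(I((5 - 3)*5))) = (118 + 1363)/(3860 + (-45/4 - (-15)/((5 - 3)*5))) = 1481/(3860 + (-45/4 - (-15)/(2*5))) = 1481/(3860 + (-45/4 - (-15)/10)) = 1481/(3860 + (-45/4 - 5/4*(-6/5))) = 1481/(3860 + (-45/4 + 3/2)) = 1481/(3860 - 39/4) = 1481/(15401/4) = 1481*(4/15401) = 5924/15401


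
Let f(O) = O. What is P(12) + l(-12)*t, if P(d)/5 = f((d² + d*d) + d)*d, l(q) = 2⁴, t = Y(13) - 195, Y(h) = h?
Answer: 15088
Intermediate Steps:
t = -182 (t = 13 - 195 = -182)
l(q) = 16
P(d) = 5*d*(d + 2*d²) (P(d) = 5*(((d² + d*d) + d)*d) = 5*(((d² + d²) + d)*d) = 5*((2*d² + d)*d) = 5*((d + 2*d²)*d) = 5*(d*(d + 2*d²)) = 5*d*(d + 2*d²))
P(12) + l(-12)*t = 12²*(5 + 10*12) + 16*(-182) = 144*(5 + 120) - 2912 = 144*125 - 2912 = 18000 - 2912 = 15088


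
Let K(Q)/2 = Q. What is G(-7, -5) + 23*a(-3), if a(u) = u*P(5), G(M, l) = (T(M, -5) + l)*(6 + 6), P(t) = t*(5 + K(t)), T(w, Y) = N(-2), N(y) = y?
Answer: -5259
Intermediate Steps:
K(Q) = 2*Q
T(w, Y) = -2
P(t) = t*(5 + 2*t)
G(M, l) = -24 + 12*l (G(M, l) = (-2 + l)*(6 + 6) = (-2 + l)*12 = -24 + 12*l)
a(u) = 75*u (a(u) = u*(5*(5 + 2*5)) = u*(5*(5 + 10)) = u*(5*15) = u*75 = 75*u)
G(-7, -5) + 23*a(-3) = (-24 + 12*(-5)) + 23*(75*(-3)) = (-24 - 60) + 23*(-225) = -84 - 5175 = -5259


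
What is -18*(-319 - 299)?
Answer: 11124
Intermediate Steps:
-18*(-319 - 299) = -18*(-618) = 11124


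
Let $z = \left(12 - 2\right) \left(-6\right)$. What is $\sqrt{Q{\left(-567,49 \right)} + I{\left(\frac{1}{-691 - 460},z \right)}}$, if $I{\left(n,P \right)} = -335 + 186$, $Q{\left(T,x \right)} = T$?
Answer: $2 i \sqrt{179} \approx 26.758 i$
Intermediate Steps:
$z = -60$ ($z = 10 \left(-6\right) = -60$)
$I{\left(n,P \right)} = -149$
$\sqrt{Q{\left(-567,49 \right)} + I{\left(\frac{1}{-691 - 460},z \right)}} = \sqrt{-567 - 149} = \sqrt{-716} = 2 i \sqrt{179}$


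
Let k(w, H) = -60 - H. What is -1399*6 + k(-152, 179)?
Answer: -8633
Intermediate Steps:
-1399*6 + k(-152, 179) = -1399*6 + (-60 - 1*179) = -8394 + (-60 - 179) = -8394 - 239 = -8633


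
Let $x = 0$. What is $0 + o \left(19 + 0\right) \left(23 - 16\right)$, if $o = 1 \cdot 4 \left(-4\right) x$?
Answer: $0$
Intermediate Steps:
$o = 0$ ($o = 1 \cdot 4 \left(-4\right) 0 = 1 \left(-16\right) 0 = \left(-16\right) 0 = 0$)
$0 + o \left(19 + 0\right) \left(23 - 16\right) = 0 + 0 \left(19 + 0\right) \left(23 - 16\right) = 0 + 0 \cdot 19 \cdot 7 = 0 + 0 \cdot 133 = 0 + 0 = 0$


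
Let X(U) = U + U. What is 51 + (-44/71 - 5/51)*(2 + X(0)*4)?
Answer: 179473/3621 ≈ 49.564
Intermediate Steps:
X(U) = 2*U
51 + (-44/71 - 5/51)*(2 + X(0)*4) = 51 + (-44/71 - 5/51)*(2 + (2*0)*4) = 51 + (-44*1/71 - 5*1/51)*(2 + 0*4) = 51 + (-44/71 - 5/51)*(2 + 0) = 51 - 2599/3621*2 = 51 - 5198/3621 = 179473/3621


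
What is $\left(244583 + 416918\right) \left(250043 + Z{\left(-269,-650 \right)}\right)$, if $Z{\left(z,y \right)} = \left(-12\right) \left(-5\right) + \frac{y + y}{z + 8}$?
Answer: $\frac{43181583332683}{261} \approx 1.6545 \cdot 10^{11}$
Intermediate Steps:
$Z{\left(z,y \right)} = 60 + \frac{2 y}{8 + z}$
$\left(244583 + 416918\right) \left(250043 + Z{\left(-269,-650 \right)}\right) = \left(244583 + 416918\right) \left(250043 + \frac{2 \left(240 - 650 + 30 \left(-269\right)\right)}{8 - 269}\right) = 661501 \left(250043 + \frac{2 \left(240 - 650 - 8070\right)}{-261}\right) = 661501 \left(250043 + 2 \left(- \frac{1}{261}\right) \left(-8480\right)\right) = 661501 \left(250043 + \frac{16960}{261}\right) = 661501 \cdot \frac{65278183}{261} = \frac{43181583332683}{261}$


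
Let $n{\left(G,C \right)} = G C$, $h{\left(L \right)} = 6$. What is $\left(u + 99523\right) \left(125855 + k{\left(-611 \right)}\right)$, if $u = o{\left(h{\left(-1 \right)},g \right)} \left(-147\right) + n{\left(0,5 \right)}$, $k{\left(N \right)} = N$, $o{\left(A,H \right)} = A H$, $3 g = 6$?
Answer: $12243728196$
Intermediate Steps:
$g = 2$ ($g = \frac{1}{3} \cdot 6 = 2$)
$n{\left(G,C \right)} = C G$
$u = -1764$ ($u = 6 \cdot 2 \left(-147\right) + 5 \cdot 0 = 12 \left(-147\right) + 0 = -1764 + 0 = -1764$)
$\left(u + 99523\right) \left(125855 + k{\left(-611 \right)}\right) = \left(-1764 + 99523\right) \left(125855 - 611\right) = 97759 \cdot 125244 = 12243728196$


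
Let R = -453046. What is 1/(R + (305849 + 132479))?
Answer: -1/14718 ≈ -6.7944e-5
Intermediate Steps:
1/(R + (305849 + 132479)) = 1/(-453046 + (305849 + 132479)) = 1/(-453046 + 438328) = 1/(-14718) = -1/14718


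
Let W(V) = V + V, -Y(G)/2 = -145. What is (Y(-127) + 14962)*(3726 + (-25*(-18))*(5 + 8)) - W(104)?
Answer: 146052944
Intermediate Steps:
Y(G) = 290 (Y(G) = -2*(-145) = 290)
W(V) = 2*V
(Y(-127) + 14962)*(3726 + (-25*(-18))*(5 + 8)) - W(104) = (290 + 14962)*(3726 + (-25*(-18))*(5 + 8)) - 2*104 = 15252*(3726 + 450*13) - 1*208 = 15252*(3726 + 5850) - 208 = 15252*9576 - 208 = 146053152 - 208 = 146052944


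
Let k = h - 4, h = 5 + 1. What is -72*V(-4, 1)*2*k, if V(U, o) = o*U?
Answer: 1152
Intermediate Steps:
V(U, o) = U*o
h = 6
k = 2 (k = 6 - 4 = 2)
-72*V(-4, 1)*2*k = -72*-4*1*2*2 = -72*(-4*2)*2 = -(-576)*2 = -72*(-16) = 1152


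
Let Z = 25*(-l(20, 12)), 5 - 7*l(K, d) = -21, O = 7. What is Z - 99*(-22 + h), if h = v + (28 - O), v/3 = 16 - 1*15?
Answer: -2036/7 ≈ -290.86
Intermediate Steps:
v = 3 (v = 3*(16 - 1*15) = 3*(16 - 15) = 3*1 = 3)
l(K, d) = 26/7 (l(K, d) = 5/7 - ⅐*(-21) = 5/7 + 3 = 26/7)
h = 24 (h = 3 + (28 - 1*7) = 3 + (28 - 7) = 3 + 21 = 24)
Z = -650/7 (Z = 25*(-1*26/7) = 25*(-26/7) = -650/7 ≈ -92.857)
Z - 99*(-22 + h) = -650/7 - 99*(-22 + 24) = -650/7 - 99*2 = -650/7 - 198 = -2036/7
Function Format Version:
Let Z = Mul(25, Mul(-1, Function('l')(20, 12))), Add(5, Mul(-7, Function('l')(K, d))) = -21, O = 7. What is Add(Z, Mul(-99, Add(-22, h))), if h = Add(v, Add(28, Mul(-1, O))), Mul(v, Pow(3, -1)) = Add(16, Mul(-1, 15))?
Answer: Rational(-2036, 7) ≈ -290.86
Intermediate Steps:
v = 3 (v = Mul(3, Add(16, Mul(-1, 15))) = Mul(3, Add(16, -15)) = Mul(3, 1) = 3)
Function('l')(K, d) = Rational(26, 7) (Function('l')(K, d) = Add(Rational(5, 7), Mul(Rational(-1, 7), -21)) = Add(Rational(5, 7), 3) = Rational(26, 7))
h = 24 (h = Add(3, Add(28, Mul(-1, 7))) = Add(3, Add(28, -7)) = Add(3, 21) = 24)
Z = Rational(-650, 7) (Z = Mul(25, Mul(-1, Rational(26, 7))) = Mul(25, Rational(-26, 7)) = Rational(-650, 7) ≈ -92.857)
Add(Z, Mul(-99, Add(-22, h))) = Add(Rational(-650, 7), Mul(-99, Add(-22, 24))) = Add(Rational(-650, 7), Mul(-99, 2)) = Add(Rational(-650, 7), -198) = Rational(-2036, 7)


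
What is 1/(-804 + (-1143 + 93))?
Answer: -1/1854 ≈ -0.00053937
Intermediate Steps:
1/(-804 + (-1143 + 93)) = 1/(-804 - 1050) = 1/(-1854) = -1/1854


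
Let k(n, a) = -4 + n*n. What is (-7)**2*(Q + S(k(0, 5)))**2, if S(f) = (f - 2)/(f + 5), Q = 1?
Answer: 1225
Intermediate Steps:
k(n, a) = -4 + n**2
S(f) = (-2 + f)/(5 + f)
(-7)**2*(Q + S(k(0, 5)))**2 = (-7)**2*(1 + (-2 + (-4 + 0**2))/(5 + (-4 + 0**2)))**2 = 49*(1 + (-2 + (-4 + 0))/(5 + (-4 + 0)))**2 = 49*(1 + (-2 - 4)/(5 - 4))**2 = 49*(1 - 6/1)**2 = 49*(1 + 1*(-6))**2 = 49*(1 - 6)**2 = 49*(-5)**2 = 49*25 = 1225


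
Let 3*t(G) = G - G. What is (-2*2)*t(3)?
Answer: 0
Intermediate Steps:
t(G) = 0 (t(G) = (G - G)/3 = (⅓)*0 = 0)
(-2*2)*t(3) = -2*2*0 = -4*0 = 0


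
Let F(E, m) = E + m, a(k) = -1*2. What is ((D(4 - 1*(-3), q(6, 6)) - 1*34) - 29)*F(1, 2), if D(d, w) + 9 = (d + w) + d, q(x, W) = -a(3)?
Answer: -168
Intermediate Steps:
a(k) = -2
q(x, W) = 2 (q(x, W) = -1*(-2) = 2)
D(d, w) = -9 + w + 2*d (D(d, w) = -9 + ((d + w) + d) = -9 + (w + 2*d) = -9 + w + 2*d)
((D(4 - 1*(-3), q(6, 6)) - 1*34) - 29)*F(1, 2) = (((-9 + 2 + 2*(4 - 1*(-3))) - 1*34) - 29)*(1 + 2) = (((-9 + 2 + 2*(4 + 3)) - 34) - 29)*3 = (((-9 + 2 + 2*7) - 34) - 29)*3 = (((-9 + 2 + 14) - 34) - 29)*3 = ((7 - 34) - 29)*3 = (-27 - 29)*3 = -56*3 = -168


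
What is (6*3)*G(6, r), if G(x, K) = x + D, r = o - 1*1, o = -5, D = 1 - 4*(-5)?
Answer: 486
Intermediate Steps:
D = 21 (D = 1 + 20 = 21)
r = -6 (r = -5 - 1*1 = -5 - 1 = -6)
G(x, K) = 21 + x (G(x, K) = x + 21 = 21 + x)
(6*3)*G(6, r) = (6*3)*(21 + 6) = 18*27 = 486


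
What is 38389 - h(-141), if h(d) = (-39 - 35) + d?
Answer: 38604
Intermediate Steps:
h(d) = -74 + d
38389 - h(-141) = 38389 - (-74 - 141) = 38389 - 1*(-215) = 38389 + 215 = 38604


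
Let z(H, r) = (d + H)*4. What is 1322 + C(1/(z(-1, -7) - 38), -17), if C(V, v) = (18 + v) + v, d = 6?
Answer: 1306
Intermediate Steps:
z(H, r) = 24 + 4*H (z(H, r) = (6 + H)*4 = 24 + 4*H)
C(V, v) = 18 + 2*v
1322 + C(1/(z(-1, -7) - 38), -17) = 1322 + (18 + 2*(-17)) = 1322 + (18 - 34) = 1322 - 16 = 1306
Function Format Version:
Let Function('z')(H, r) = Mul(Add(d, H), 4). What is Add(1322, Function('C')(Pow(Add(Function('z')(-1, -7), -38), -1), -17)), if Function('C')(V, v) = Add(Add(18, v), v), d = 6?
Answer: 1306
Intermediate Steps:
Function('z')(H, r) = Add(24, Mul(4, H)) (Function('z')(H, r) = Mul(Add(6, H), 4) = Add(24, Mul(4, H)))
Function('C')(V, v) = Add(18, Mul(2, v))
Add(1322, Function('C')(Pow(Add(Function('z')(-1, -7), -38), -1), -17)) = Add(1322, Add(18, Mul(2, -17))) = Add(1322, Add(18, -34)) = Add(1322, -16) = 1306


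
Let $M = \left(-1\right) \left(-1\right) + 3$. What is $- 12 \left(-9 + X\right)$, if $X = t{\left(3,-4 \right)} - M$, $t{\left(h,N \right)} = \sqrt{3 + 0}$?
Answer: $156 - 12 \sqrt{3} \approx 135.22$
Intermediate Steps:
$t{\left(h,N \right)} = \sqrt{3}$
$M = 4$ ($M = 1 + 3 = 4$)
$X = -4 + \sqrt{3}$ ($X = \sqrt{3} - 4 = -4 + \sqrt{3} \approx -2.2679$)
$- 12 \left(-9 + X\right) = - 12 \left(-9 - \left(4 - \sqrt{3}\right)\right) = - 12 \left(-13 + \sqrt{3}\right) = 156 - 12 \sqrt{3}$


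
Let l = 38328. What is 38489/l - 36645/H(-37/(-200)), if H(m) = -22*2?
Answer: 351555769/421608 ≈ 833.84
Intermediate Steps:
H(m) = -44
38489/l - 36645/H(-37/(-200)) = 38489/38328 - 36645/(-44) = 38489*(1/38328) - 36645*(-1/44) = 38489/38328 + 36645/44 = 351555769/421608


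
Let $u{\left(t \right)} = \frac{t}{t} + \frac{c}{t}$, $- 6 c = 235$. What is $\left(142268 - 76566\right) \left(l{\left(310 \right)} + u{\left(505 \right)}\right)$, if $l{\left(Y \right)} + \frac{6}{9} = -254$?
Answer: $- \frac{5051465419}{303} \approx -1.6672 \cdot 10^{7}$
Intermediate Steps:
$c = - \frac{235}{6}$ ($c = \left(- \frac{1}{6}\right) 235 = - \frac{235}{6} \approx -39.167$)
$u{\left(t \right)} = 1 - \frac{235}{6 t}$ ($u{\left(t \right)} = \frac{t}{t} - \frac{235}{6 t} = 1 - \frac{235}{6 t}$)
$l{\left(Y \right)} = - \frac{764}{3}$ ($l{\left(Y \right)} = - \frac{2}{3} - 254 = - \frac{764}{3}$)
$\left(142268 - 76566\right) \left(l{\left(310 \right)} + u{\left(505 \right)}\right) = \left(142268 - 76566\right) \left(- \frac{764}{3} + \frac{- \frac{235}{6} + 505}{505}\right) = 65702 \left(- \frac{764}{3} + \frac{1}{505} \cdot \frac{2795}{6}\right) = 65702 \left(- \frac{764}{3} + \frac{559}{606}\right) = 65702 \left(- \frac{153769}{606}\right) = - \frac{5051465419}{303}$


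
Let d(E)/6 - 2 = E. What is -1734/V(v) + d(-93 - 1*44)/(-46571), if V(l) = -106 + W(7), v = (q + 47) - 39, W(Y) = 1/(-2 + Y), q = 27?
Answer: 404199060/24636059 ≈ 16.407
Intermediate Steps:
d(E) = 12 + 6*E
v = 35 (v = (27 + 47) - 39 = 74 - 39 = 35)
V(l) = -529/5 (V(l) = -106 + 1/(-2 + 7) = -106 + 1/5 = -106 + ⅕ = -529/5)
-1734/V(v) + d(-93 - 1*44)/(-46571) = -1734/(-529/5) + (12 + 6*(-93 - 1*44))/(-46571) = -1734*(-5/529) + (12 + 6*(-93 - 44))*(-1/46571) = 8670/529 + (12 + 6*(-137))*(-1/46571) = 8670/529 + (12 - 822)*(-1/46571) = 8670/529 - 810*(-1/46571) = 8670/529 + 810/46571 = 404199060/24636059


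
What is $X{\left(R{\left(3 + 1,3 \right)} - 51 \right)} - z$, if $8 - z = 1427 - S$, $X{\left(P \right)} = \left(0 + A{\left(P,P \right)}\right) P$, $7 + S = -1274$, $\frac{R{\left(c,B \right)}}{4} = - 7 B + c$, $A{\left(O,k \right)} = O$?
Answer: $16861$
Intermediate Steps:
$R{\left(c,B \right)} = - 28 B + 4 c$ ($R{\left(c,B \right)} = 4 \left(- 7 B + c\right) = 4 \left(c - 7 B\right) = - 28 B + 4 c$)
$S = -1281$ ($S = -7 - 1274 = -1281$)
$X{\left(P \right)} = P^{2}$ ($X{\left(P \right)} = \left(0 + P\right) P = P P = P^{2}$)
$z = -2700$ ($z = 8 - \left(1427 - -1281\right) = 8 - \left(1427 + 1281\right) = 8 - 2708 = -2700$)
$X{\left(R{\left(3 + 1,3 \right)} - 51 \right)} - z = \left(\left(\left(-28\right) 3 + 4 \left(3 + 1\right)\right) - 51\right)^{2} - -2700 = \left(\left(-84 + 4 \cdot 4\right) - 51\right)^{2} + 2700 = \left(\left(-84 + 16\right) - 51\right)^{2} + 2700 = \left(-68 - 51\right)^{2} + 2700 = \left(-119\right)^{2} + 2700 = 14161 + 2700 = 16861$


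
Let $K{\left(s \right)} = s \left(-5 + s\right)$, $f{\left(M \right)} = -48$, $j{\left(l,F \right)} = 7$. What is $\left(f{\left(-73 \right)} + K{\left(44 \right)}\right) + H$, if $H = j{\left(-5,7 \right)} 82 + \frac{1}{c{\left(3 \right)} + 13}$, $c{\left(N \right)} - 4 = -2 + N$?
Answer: $\frac{40357}{18} \approx 2242.1$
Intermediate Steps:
$c{\left(N \right)} = 2 + N$ ($c{\left(N \right)} = 4 + \left(-2 + N\right) = 2 + N$)
$H = \frac{10333}{18}$ ($H = 7 \cdot 82 + \frac{1}{\left(2 + 3\right) + 13} = 574 + \frac{1}{5 + 13} = 574 + \frac{1}{18} = \frac{10333}{18} \approx 574.06$)
$\left(f{\left(-73 \right)} + K{\left(44 \right)}\right) + H = \left(-48 + 44 \left(-5 + 44\right)\right) + \frac{10333}{18} = \left(-48 + 44 \cdot 39\right) + \frac{10333}{18} = \left(-48 + 1716\right) + \frac{10333}{18} = 1668 + \frac{10333}{18} = \frac{40357}{18}$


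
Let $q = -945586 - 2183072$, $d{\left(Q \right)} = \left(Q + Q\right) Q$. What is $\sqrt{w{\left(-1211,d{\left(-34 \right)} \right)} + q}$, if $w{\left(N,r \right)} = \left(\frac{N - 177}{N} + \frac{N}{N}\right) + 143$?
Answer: $\frac{i \sqrt{4588029798926}}{1211} \approx 1768.8 i$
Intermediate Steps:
$d{\left(Q \right)} = 2 Q^{2}$ ($d{\left(Q \right)} = 2 Q Q = 2 Q^{2}$)
$q = -3128658$
$w{\left(N,r \right)} = 144 + \frac{-177 + N}{N}$ ($w{\left(N,r \right)} = \left(\frac{-177 + N}{N} + 1\right) + 143 = \left(1 + \frac{-177 + N}{N}\right) + 143 = 144 + \frac{-177 + N}{N}$)
$\sqrt{w{\left(-1211,d{\left(-34 \right)} \right)} + q} = \sqrt{\left(145 - \frac{177}{-1211}\right) - 3128658} = \sqrt{\left(145 - - \frac{177}{1211}\right) - 3128658} = \sqrt{\left(145 + \frac{177}{1211}\right) - 3128658} = \sqrt{\frac{175772}{1211} - 3128658} = \sqrt{- \frac{3788629066}{1211}} = \frac{i \sqrt{4588029798926}}{1211}$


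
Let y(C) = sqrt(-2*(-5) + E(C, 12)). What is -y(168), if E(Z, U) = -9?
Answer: -1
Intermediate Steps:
y(C) = 1 (y(C) = sqrt(-2*(-5) - 9) = sqrt(10 - 9) = sqrt(1) = 1)
-y(168) = -1*1 = -1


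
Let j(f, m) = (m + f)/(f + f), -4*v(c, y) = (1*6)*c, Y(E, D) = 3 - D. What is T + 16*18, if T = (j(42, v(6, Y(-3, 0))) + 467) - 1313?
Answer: -15613/28 ≈ -557.61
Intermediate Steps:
v(c, y) = -3*c/2 (v(c, y) = -1*6*c/4 = -3*c/2)
j(f, m) = (f + m)/(2*f) (j(f, m) = (f + m)/((2*f)) = (f + m)*(1/(2*f)) = (f + m)/(2*f))
T = -23677/28 (T = ((½)*(42 - 3/2*6)/42 + 467) - 1313 = ((½)*(1/42)*(42 - 9) + 467) - 1313 = ((½)*(1/42)*33 + 467) - 1313 = (11/28 + 467) - 1313 = 13087/28 - 1313 = -23677/28 ≈ -845.61)
T + 16*18 = -23677/28 + 16*18 = -23677/28 + 288 = -15613/28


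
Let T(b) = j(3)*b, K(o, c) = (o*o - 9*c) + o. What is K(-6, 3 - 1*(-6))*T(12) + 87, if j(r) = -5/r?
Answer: 1107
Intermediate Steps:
K(o, c) = o + o**2 - 9*c (K(o, c) = (o**2 - 9*c) + o = o + o**2 - 9*c)
T(b) = -5*b/3 (T(b) = (-5/3)*b = (-5*1/3)*b = -5*b/3)
K(-6, 3 - 1*(-6))*T(12) + 87 = (-6 + (-6)**2 - 9*(3 - 1*(-6)))*(-5/3*12) + 87 = (-6 + 36 - 9*(3 + 6))*(-20) + 87 = (-6 + 36 - 9*9)*(-20) + 87 = (-6 + 36 - 81)*(-20) + 87 = -51*(-20) + 87 = 1020 + 87 = 1107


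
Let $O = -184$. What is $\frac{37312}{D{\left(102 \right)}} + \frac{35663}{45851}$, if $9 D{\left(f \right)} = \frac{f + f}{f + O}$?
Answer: $- \frac{105213133217}{779467} \approx -1.3498 \cdot 10^{5}$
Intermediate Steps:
$D{\left(f \right)} = \frac{2 f}{9 \left(-184 + f\right)}$ ($D{\left(f \right)} = \frac{\left(f + f\right) \frac{1}{f - 184}}{9} = \frac{2 f \frac{1}{-184 + f}}{9} = \frac{2 f}{9 \left(-184 + f\right)}$)
$\frac{37312}{D{\left(102 \right)}} + \frac{35663}{45851} = \frac{37312}{\frac{2}{9} \cdot 102 \frac{1}{-184 + 102}} + \frac{35663}{45851} = \frac{37312}{\frac{2}{9} \cdot 102 \frac{1}{-82}} + 35663 \cdot \frac{1}{45851} = \frac{37312}{\frac{2}{9} \cdot 102 \left(- \frac{1}{82}\right)} + \frac{35663}{45851} = \frac{37312}{- \frac{34}{123}} + \frac{35663}{45851} = 37312 \left(- \frac{123}{34}\right) + \frac{35663}{45851} = - \frac{2294688}{17} + \frac{35663}{45851} = - \frac{105213133217}{779467}$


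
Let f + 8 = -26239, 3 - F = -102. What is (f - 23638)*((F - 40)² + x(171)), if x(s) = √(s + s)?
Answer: -210764125 - 149655*√38 ≈ -2.1169e+8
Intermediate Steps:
F = 105 (F = 3 - 1*(-102) = 3 + 102 = 105)
f = -26247 (f = -8 - 26239 = -26247)
x(s) = √2*√s (x(s) = √(2*s) = √2*√s)
(f - 23638)*((F - 40)² + x(171)) = (-26247 - 23638)*((105 - 40)² + √2*√171) = -49885*(65² + √2*(3*√19)) = -49885*(4225 + 3*√38) = -210764125 - 149655*√38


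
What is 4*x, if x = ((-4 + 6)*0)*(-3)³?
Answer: 0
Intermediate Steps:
x = 0 (x = (2*0)*(-27) = 0*(-27) = 0)
4*x = 4*0 = 0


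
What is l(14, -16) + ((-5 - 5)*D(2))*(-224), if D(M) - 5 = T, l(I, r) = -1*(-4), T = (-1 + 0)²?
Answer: 13444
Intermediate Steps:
T = 1 (T = (-1)² = 1)
l(I, r) = 4
D(M) = 6 (D(M) = 5 + 1 = 6)
l(14, -16) + ((-5 - 5)*D(2))*(-224) = 4 + ((-5 - 5)*6)*(-224) = 4 - 10*6*(-224) = 4 - 60*(-224) = 4 + 13440 = 13444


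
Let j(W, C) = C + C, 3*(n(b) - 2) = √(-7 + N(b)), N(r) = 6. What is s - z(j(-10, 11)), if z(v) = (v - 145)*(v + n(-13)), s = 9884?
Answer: 12836 + 41*I ≈ 12836.0 + 41.0*I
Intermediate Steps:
n(b) = 2 + I/3 (n(b) = 2 + √(-7 + 6)/3 = 2 + √(-1)/3 = 2 + I/3)
j(W, C) = 2*C
z(v) = (-145 + v)*(2 + v + I/3) (z(v) = (v - 145)*(v + (2 + I/3)) = (-145 + v)*(2 + v + I/3))
s - z(j(-10, 11)) = 9884 - (-290 + (2*11)² - 145*I/3 + (2*11)*(-429 + I)/3) = 9884 - (-290 + 22² - 145*I/3 + (⅓)*22*(-429 + I)) = 9884 - (-290 + 484 - 145*I/3 + (-3146 + 22*I/3)) = 9884 - (-2952 - 41*I) = 9884 + (2952 + 41*I) = 12836 + 41*I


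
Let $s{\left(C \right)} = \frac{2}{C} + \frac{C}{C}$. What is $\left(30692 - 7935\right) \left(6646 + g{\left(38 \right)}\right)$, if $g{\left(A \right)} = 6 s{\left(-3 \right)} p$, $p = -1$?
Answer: $151197508$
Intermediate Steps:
$s{\left(C \right)} = 1 + \frac{2}{C}$ ($s{\left(C \right)} = \frac{2}{C} + 1 = 1 + \frac{2}{C}$)
$g{\left(A \right)} = -2$ ($g{\left(A \right)} = 6 \frac{2 - 3}{-3} \left(-1\right) = 6 \left(\left(- \frac{1}{3}\right) \left(-1\right)\right) \left(-1\right) = 6 \cdot \frac{1}{3} \left(-1\right) = 2 \left(-1\right) = -2$)
$\left(30692 - 7935\right) \left(6646 + g{\left(38 \right)}\right) = \left(30692 - 7935\right) \left(6646 - 2\right) = 22757 \cdot 6644 = 151197508$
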